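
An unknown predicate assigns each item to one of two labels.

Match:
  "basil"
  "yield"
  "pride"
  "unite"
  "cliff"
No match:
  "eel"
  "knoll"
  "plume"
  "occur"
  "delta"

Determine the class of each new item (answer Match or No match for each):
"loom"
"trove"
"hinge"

No match, No match, Match

One predicate separates the groups cleanly: contains 'i'.
"loom": No match (no 'i'). "trove": No match (no 'i'). "hinge": Match (has 'i').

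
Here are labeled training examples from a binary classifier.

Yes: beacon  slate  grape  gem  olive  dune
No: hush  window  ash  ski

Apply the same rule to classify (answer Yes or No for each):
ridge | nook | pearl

The pattern is that an item is 'Yes' exactly when: contains 'e'.
ridge → has 'e' → Yes.
nook → no 'e' → No.
pearl → has 'e' → Yes.

Yes, No, Yes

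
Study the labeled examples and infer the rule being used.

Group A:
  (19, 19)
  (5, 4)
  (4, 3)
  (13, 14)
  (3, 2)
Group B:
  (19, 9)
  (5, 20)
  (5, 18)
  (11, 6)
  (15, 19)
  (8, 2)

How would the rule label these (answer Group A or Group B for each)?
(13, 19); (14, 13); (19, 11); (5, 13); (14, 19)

Group B, Group A, Group B, Group B, Group B

Rule: |first − second| ≤ 1. This holds for each 'Group A' example and fails for each 'Group B' one.
(13, 19) → |13−19| = 6 → Group B.
(14, 13) → |14−13| = 1 → Group A.
(19, 11) → |19−11| = 8 → Group B.
(5, 13) → |5−13| = 8 → Group B.
(14, 19) → |14−19| = 5 → Group B.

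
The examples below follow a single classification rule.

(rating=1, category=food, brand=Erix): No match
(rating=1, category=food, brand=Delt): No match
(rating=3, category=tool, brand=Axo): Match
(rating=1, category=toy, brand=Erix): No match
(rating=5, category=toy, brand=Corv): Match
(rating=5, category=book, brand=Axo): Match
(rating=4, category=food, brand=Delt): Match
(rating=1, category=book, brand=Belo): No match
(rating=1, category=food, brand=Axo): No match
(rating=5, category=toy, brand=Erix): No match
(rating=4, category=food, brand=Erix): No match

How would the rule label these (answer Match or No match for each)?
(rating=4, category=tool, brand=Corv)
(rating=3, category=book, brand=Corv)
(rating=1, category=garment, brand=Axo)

Every 'Match' example satisfies: brand is not Erix AND rating ≥ 3. None of the 'No match' examples do.
(rating=4, category=tool, brand=Corv) → brand is Corv, rating = 4 → Match. (rating=3, category=book, brand=Corv) → brand is Corv, rating = 3 → Match. (rating=1, category=garment, brand=Axo) → brand is Axo, rating = 1 → No match.

Match, Match, No match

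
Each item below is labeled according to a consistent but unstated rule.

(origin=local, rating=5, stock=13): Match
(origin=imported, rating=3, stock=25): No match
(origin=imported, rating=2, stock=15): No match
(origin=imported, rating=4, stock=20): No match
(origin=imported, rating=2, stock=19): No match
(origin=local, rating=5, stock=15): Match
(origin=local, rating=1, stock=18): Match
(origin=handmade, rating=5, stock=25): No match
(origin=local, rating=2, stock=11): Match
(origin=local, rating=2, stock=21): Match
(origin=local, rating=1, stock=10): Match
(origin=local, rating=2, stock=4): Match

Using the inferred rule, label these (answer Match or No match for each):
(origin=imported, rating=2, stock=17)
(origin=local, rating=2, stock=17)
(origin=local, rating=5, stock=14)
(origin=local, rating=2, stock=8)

Checking candidate rules against both groups, what survives is: origin is local.
(origin=imported, rating=2, stock=17): No match (origin is imported). (origin=local, rating=2, stock=17): Match (origin is local). (origin=local, rating=5, stock=14): Match (origin is local). (origin=local, rating=2, stock=8): Match (origin is local).

No match, Match, Match, Match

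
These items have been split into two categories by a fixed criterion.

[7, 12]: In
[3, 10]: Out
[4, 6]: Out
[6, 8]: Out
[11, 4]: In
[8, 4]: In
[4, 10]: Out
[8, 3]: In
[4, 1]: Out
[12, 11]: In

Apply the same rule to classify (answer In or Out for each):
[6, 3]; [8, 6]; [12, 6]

Out, In, In

Rule: first ≥ 7. This holds for each 'In' example and fails for each 'Out' one.
[6, 3]: Out (first 6). [8, 6]: In (first 8). [12, 6]: In (first 12).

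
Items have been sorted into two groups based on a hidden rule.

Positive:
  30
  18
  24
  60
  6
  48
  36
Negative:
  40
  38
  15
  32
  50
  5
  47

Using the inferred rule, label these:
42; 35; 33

Positive, Negative, Negative

All 'Positive' examples share one property — multiple of 6 — and every 'Negative' example lacks it.
42: 42 = 6·7 — matches, so Positive.
35: 35 = 6·5 + 5 — doesn't qualify, so Negative.
33: 33 = 6·5 + 3 — doesn't qualify, so Negative.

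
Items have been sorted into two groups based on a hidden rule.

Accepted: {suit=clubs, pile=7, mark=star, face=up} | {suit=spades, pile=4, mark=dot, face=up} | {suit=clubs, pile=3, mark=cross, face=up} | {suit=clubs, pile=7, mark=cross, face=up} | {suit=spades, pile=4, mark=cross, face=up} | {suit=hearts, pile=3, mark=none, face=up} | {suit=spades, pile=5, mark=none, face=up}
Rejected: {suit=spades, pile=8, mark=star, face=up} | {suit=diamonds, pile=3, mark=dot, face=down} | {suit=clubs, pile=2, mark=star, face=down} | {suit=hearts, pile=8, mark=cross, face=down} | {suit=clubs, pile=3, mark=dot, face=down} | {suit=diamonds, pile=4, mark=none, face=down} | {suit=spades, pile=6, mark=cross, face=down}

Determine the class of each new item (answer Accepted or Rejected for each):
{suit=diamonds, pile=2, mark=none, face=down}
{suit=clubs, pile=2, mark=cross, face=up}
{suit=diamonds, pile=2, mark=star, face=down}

The pattern is that an item is 'Accepted' exactly when: face is up AND pile ≤ 7.

Rejected, Accepted, Rejected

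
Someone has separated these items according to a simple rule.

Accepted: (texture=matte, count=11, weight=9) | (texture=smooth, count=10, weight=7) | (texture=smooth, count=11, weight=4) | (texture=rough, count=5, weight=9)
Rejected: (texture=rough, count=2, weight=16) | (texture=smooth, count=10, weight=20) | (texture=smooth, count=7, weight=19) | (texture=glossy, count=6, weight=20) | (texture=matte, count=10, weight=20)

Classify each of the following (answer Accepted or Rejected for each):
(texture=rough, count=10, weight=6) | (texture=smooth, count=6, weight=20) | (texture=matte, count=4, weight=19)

Accepted, Rejected, Rejected

The simplest hypothesis consistent with all the labels is: weight ≤ 9.
(texture=rough, count=10, weight=6): Accepted (weight = 6).
(texture=smooth, count=6, weight=20): Rejected (weight = 20).
(texture=matte, count=4, weight=19): Rejected (weight = 19).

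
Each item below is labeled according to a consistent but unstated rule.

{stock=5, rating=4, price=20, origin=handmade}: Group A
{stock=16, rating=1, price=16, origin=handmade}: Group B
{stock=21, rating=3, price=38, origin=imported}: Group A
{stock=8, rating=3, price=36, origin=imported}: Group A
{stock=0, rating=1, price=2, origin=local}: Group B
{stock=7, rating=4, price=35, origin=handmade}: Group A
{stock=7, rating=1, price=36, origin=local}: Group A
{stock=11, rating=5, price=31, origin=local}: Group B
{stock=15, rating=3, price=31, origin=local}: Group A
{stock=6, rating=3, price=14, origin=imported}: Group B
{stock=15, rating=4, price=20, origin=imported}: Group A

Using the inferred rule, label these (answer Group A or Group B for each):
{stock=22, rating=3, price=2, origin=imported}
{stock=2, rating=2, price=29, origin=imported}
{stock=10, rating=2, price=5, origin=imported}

The common property of the 'Group A' items is: rating ≤ 4 AND price ≥ 20. No 'Group B' item has it.
{stock=22, rating=3, price=2, origin=imported}: rating = 3, price = 2 — doesn't match, so Group B. {stock=2, rating=2, price=29, origin=imported}: rating = 2, price = 29 — has this property, so Group A. {stock=10, rating=2, price=5, origin=imported}: rating = 2, price = 5 — doesn't match, so Group B.

Group B, Group A, Group B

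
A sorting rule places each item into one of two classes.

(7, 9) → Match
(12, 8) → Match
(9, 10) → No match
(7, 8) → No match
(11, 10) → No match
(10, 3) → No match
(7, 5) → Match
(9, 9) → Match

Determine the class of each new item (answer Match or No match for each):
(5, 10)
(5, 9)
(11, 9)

No match, Match, Match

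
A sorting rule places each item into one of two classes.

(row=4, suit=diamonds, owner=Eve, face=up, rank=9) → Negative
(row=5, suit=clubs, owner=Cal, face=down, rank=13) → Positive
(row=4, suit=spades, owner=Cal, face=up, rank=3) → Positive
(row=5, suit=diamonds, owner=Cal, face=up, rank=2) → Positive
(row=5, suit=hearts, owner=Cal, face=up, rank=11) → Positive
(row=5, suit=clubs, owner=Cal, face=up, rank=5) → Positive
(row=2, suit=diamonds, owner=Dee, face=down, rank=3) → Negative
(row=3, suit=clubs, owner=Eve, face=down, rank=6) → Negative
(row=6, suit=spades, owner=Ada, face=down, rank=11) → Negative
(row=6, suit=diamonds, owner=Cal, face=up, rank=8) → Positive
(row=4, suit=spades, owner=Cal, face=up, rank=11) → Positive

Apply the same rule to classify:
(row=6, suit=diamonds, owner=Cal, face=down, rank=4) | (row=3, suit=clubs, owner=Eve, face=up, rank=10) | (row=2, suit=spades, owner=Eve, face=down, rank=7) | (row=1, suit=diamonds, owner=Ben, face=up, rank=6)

Positive, Negative, Negative, Negative

The common property of the 'Positive' items is: owner is Cal. No 'Negative' item has it.
(row=6, suit=diamonds, owner=Cal, face=down, rank=4): Positive (owner is Cal).
(row=3, suit=clubs, owner=Eve, face=up, rank=10): Negative (owner is Eve).
(row=2, suit=spades, owner=Eve, face=down, rank=7): Negative (owner is Eve).
(row=1, suit=diamonds, owner=Ben, face=up, rank=6): Negative (owner is Ben).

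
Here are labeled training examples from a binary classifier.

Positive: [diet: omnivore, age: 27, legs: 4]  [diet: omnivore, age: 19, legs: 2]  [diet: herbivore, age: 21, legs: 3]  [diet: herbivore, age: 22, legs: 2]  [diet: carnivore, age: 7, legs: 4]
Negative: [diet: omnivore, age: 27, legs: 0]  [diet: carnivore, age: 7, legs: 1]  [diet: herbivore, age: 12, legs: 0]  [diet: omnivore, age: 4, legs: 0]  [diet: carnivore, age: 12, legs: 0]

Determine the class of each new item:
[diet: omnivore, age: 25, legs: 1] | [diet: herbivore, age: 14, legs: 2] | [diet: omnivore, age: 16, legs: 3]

Negative, Positive, Positive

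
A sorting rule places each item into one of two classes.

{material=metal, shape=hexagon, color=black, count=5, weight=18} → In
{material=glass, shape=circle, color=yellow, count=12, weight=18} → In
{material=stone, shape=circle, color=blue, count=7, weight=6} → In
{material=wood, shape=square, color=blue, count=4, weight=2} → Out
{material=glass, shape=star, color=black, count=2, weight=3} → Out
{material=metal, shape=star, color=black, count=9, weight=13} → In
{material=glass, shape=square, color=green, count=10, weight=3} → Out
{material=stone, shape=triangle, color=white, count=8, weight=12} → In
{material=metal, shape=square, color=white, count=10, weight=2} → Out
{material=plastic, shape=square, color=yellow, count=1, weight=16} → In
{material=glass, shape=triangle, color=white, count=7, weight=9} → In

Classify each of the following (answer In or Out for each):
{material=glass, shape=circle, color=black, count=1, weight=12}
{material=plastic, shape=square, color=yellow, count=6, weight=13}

A rule that fits every label: weight ≥ 6 — true of each 'In' example, false of each 'Out' one.
{material=glass, shape=circle, color=black, count=1, weight=12} → weight = 12 → In.
{material=plastic, shape=square, color=yellow, count=6, weight=13} → weight = 13 → In.

In, In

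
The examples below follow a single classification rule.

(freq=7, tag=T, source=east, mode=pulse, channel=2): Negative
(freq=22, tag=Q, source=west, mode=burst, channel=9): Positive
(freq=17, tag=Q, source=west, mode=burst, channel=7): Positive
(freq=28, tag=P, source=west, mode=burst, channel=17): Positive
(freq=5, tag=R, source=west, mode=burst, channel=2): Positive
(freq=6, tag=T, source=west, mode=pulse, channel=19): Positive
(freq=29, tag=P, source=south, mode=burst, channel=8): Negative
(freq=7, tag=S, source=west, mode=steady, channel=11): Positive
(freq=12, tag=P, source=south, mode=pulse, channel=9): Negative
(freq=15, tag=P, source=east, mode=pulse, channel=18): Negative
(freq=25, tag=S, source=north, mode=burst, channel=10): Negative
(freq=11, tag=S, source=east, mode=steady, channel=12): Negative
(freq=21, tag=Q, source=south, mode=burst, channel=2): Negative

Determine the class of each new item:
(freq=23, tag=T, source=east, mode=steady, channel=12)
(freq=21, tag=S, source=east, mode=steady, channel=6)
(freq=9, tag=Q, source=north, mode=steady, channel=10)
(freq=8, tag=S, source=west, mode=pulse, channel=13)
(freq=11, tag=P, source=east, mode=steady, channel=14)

Negative, Negative, Negative, Positive, Negative

Comparing the two groups points to one rule — source is west.
(freq=23, tag=T, source=east, mode=steady, channel=12) — source is east, hence Negative. (freq=21, tag=S, source=east, mode=steady, channel=6) — source is east, hence Negative. (freq=9, tag=Q, source=north, mode=steady, channel=10) — source is north, hence Negative. (freq=8, tag=S, source=west, mode=pulse, channel=13) — source is west, hence Positive. (freq=11, tag=P, source=east, mode=steady, channel=14) — source is east, hence Negative.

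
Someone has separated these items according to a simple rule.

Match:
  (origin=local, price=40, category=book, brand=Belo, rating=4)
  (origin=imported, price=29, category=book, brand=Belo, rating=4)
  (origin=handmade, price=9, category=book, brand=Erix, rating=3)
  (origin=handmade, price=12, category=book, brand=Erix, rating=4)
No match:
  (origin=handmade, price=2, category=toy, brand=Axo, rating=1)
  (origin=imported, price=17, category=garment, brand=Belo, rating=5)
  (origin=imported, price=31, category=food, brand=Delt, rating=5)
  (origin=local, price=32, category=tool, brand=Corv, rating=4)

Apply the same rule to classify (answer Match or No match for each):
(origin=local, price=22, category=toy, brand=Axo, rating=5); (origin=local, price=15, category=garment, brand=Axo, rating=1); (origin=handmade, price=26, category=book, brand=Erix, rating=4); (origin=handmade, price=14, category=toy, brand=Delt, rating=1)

No match, No match, Match, No match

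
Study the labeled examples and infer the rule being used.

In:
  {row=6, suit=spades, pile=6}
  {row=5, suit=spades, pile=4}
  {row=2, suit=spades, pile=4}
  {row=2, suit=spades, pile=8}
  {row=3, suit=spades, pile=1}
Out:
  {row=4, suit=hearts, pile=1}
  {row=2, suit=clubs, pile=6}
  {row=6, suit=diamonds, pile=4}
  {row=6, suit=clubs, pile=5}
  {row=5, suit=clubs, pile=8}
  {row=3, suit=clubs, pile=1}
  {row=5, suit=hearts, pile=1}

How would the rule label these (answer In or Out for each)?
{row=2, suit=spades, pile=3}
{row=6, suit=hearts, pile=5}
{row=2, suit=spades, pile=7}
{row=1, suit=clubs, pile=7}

In, Out, In, Out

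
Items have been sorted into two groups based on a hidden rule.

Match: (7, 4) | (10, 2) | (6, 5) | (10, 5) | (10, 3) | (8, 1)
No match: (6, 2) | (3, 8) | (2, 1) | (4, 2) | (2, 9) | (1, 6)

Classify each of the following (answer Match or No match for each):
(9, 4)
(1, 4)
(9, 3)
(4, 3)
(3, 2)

Match, No match, Match, No match, No match

The distinguishing property — first > second AND sum ≥ 9 — holds for all the 'Match' cases and none of the 'No match' cases.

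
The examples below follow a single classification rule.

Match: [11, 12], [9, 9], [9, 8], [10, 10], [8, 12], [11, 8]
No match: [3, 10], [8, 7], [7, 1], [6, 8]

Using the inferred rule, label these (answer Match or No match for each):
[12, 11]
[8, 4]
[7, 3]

Match, No match, No match

The classifier is using: sum ≥ 17.
[12, 11]: 12+11 = 23 — qualifies, so Match.
[8, 4]: 8+4 = 12 — doesn't qualify, so No match.
[7, 3]: 7+3 = 10 — doesn't qualify, so No match.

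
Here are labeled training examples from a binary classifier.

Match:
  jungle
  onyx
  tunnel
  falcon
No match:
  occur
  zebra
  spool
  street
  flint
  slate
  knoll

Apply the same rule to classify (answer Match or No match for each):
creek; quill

No match, No match

The classifier is using: even length AND contains 'n'.
creek: length 5, no 'n', doesn't match → No match. quill: length 5, no 'n', doesn't match → No match.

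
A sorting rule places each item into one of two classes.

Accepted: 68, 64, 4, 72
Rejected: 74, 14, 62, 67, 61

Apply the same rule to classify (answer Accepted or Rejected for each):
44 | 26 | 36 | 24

One predicate separates the groups cleanly: multiple of 4.
44 → 44 = 4·11 → Accepted.
26 → 26 = 4·6 + 2 → Rejected.
36 → 36 = 4·9 → Accepted.
24 → 24 = 4·6 → Accepted.

Accepted, Rejected, Accepted, Accepted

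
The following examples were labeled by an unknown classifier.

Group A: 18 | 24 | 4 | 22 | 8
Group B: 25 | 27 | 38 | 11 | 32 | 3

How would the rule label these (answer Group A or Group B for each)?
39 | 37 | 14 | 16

'Group A' ⟺ even AND at most 24.
39: 39 is odd, 39 > 24, does not satisfy this → Group B.
37: 37 is odd, 37 > 24, does not satisfy this → Group B.
14: 14 is even, 14 ≤ 24, has this property → Group A.
16: 16 is even, 16 ≤ 24, has this property → Group A.

Group B, Group B, Group A, Group A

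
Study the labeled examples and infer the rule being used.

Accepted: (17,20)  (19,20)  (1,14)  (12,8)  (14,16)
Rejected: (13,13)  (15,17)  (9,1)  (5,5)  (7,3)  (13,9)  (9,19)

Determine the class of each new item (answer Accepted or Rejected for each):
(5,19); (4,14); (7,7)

Rejected, Accepted, Rejected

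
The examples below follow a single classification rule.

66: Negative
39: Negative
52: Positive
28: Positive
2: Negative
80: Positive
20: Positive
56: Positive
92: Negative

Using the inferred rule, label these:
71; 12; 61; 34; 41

Negative, Positive, Negative, Negative, Negative

The pattern is that an item is 'Positive' exactly when: multiple of 4 AND at most 80.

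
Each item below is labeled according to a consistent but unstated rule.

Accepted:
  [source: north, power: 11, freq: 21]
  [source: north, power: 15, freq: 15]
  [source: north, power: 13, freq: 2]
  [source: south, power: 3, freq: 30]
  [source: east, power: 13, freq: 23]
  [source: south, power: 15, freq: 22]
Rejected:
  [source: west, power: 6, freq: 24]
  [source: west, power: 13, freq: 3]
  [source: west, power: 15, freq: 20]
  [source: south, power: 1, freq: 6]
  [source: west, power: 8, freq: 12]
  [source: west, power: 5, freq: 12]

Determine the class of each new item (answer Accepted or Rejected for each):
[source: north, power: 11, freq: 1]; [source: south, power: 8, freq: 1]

A rule that fits every label: source is not west AND power ≥ 3 — true of each 'Accepted' example, false of each 'Rejected' one.

Accepted, Accepted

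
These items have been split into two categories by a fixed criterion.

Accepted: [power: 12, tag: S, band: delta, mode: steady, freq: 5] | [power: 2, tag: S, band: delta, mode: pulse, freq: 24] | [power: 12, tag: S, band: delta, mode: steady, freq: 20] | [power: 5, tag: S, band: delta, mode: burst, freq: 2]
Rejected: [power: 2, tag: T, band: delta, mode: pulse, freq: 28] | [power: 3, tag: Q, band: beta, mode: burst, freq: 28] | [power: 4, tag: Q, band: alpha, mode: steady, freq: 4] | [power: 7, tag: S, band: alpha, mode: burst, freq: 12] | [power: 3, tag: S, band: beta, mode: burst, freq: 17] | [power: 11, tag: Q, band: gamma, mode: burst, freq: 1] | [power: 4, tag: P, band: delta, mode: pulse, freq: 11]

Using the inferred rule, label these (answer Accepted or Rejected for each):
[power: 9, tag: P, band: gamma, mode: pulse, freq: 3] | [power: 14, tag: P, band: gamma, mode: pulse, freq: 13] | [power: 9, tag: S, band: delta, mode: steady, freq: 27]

Every 'Accepted' example satisfies: band is delta AND tag is S. None of the 'Rejected' examples do.

Rejected, Rejected, Accepted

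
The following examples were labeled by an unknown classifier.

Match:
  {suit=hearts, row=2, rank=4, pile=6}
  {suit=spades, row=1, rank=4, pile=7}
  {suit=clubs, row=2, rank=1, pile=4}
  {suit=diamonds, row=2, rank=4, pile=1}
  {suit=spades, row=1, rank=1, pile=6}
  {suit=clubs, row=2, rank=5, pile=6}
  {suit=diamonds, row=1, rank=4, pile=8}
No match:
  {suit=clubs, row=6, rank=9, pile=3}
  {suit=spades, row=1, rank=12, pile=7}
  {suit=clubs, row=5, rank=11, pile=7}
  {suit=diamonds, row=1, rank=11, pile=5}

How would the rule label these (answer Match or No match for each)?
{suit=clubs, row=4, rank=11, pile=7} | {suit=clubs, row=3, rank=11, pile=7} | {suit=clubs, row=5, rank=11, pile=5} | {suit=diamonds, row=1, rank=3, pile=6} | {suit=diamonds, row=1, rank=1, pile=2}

No match, No match, No match, Match, Match

All 'Match' examples share one property — rank ≤ 5 — and every 'No match' example lacks it.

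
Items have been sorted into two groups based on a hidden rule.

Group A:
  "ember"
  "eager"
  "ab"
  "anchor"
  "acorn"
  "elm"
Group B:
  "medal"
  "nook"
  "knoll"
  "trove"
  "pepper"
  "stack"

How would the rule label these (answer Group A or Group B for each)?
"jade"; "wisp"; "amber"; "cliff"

Group B, Group B, Group A, Group B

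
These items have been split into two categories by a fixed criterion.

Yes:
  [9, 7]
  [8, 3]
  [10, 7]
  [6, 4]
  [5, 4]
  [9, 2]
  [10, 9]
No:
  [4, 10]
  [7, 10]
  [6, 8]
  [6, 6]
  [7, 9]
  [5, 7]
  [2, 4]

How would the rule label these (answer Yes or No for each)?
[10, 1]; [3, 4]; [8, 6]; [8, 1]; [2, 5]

Yes, No, Yes, Yes, No

Comparing the two groups points to one rule — first > second.
[10, 1] → 10 > 1 → Yes. [3, 4] → 3 < 4 → No. [8, 6] → 8 > 6 → Yes. [8, 1] → 8 > 1 → Yes. [2, 5] → 2 < 5 → No.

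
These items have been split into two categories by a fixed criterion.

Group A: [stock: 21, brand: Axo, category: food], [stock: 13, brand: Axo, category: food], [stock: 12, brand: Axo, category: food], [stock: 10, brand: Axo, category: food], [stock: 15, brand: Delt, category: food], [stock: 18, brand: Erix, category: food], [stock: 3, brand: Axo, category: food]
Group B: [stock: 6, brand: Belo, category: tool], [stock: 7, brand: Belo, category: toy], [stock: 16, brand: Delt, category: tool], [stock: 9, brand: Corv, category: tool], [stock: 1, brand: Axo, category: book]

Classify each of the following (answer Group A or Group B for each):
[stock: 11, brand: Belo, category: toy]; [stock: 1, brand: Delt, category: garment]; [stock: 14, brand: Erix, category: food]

Group B, Group B, Group A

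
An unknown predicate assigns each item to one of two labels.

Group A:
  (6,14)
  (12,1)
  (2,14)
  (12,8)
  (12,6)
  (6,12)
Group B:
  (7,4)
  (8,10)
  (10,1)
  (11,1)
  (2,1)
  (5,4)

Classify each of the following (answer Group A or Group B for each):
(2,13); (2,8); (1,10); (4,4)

The classifier is using: max ≥ 12.
(2,13): max 13, matches → Group A. (2,8): max 8, lacks this property → Group B. (1,10): max 10, lacks this property → Group B. (4,4): max 4, lacks this property → Group B.

Group A, Group B, Group B, Group B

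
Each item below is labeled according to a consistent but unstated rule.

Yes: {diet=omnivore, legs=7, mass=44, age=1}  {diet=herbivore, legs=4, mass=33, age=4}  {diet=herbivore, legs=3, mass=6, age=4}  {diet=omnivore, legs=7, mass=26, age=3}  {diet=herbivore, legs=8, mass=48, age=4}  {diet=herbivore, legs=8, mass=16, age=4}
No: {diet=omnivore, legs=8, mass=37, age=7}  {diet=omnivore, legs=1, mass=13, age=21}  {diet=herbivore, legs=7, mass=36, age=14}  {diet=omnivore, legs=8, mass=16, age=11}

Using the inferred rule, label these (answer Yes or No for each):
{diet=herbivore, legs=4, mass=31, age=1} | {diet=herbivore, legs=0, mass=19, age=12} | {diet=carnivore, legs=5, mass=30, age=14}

Yes, No, No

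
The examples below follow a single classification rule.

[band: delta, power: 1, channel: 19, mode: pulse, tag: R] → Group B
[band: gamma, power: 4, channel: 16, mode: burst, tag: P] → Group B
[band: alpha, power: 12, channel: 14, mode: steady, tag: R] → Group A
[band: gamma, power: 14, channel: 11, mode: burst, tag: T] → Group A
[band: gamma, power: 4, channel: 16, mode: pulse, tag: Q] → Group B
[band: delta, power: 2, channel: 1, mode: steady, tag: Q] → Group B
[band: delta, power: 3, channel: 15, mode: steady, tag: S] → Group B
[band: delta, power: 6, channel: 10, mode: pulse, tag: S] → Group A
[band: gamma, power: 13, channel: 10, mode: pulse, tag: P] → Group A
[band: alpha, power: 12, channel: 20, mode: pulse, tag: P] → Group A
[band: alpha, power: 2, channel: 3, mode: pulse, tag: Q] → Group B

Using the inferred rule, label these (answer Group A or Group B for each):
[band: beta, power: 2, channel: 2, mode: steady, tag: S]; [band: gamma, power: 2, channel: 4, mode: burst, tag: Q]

The pattern is that an item is 'Group A' exactly when: power ≥ 6.
[band: beta, power: 2, channel: 2, mode: steady, tag: S]: Group B (power = 2). [band: gamma, power: 2, channel: 4, mode: burst, tag: Q]: Group B (power = 2).

Group B, Group B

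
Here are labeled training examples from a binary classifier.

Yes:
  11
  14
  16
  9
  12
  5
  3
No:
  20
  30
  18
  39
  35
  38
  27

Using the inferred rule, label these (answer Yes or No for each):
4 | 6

Yes, Yes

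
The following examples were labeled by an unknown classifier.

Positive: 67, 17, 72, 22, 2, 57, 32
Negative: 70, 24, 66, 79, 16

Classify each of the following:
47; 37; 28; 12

All 'Positive' examples share one property — ≡ 2 (mod 5) — and every 'Negative' example lacks it.
47 → 47 mod 5 = 2 → Positive. 37 → 37 mod 5 = 2 → Positive. 28 → 28 mod 5 = 3 → Negative. 12 → 12 mod 5 = 2 → Positive.

Positive, Positive, Negative, Positive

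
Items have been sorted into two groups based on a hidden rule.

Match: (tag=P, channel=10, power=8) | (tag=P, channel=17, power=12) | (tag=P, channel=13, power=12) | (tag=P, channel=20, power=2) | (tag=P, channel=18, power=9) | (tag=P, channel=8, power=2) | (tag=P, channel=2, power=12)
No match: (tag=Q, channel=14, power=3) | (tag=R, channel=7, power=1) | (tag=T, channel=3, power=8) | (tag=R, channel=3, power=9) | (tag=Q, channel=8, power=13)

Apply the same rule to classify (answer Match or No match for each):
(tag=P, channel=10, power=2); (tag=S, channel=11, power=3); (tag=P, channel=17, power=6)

The rule appears to be: tag is P.
(tag=P, channel=10, power=2) → tag is P → Match. (tag=S, channel=11, power=3) → tag is S → No match. (tag=P, channel=17, power=6) → tag is P → Match.

Match, No match, Match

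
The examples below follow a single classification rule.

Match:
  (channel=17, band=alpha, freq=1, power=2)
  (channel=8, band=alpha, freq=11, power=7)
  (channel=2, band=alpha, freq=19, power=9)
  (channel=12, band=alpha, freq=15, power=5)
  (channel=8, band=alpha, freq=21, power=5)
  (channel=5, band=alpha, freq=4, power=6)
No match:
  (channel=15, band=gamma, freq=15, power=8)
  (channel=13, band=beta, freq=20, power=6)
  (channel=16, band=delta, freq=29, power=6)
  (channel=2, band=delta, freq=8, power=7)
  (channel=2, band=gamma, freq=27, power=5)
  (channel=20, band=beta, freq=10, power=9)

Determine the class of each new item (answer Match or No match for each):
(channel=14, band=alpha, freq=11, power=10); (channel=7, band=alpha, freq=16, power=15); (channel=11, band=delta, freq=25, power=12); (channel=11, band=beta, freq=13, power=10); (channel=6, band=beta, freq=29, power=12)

Match, Match, No match, No match, No match

Rule: band is alpha. This holds for each 'Match' example and fails for each 'No match' one.
(channel=14, band=alpha, freq=11, power=10) → band is alpha → Match.
(channel=7, band=alpha, freq=16, power=15) → band is alpha → Match.
(channel=11, band=delta, freq=25, power=12) → band is delta → No match.
(channel=11, band=beta, freq=13, power=10) → band is beta → No match.
(channel=6, band=beta, freq=29, power=12) → band is beta → No match.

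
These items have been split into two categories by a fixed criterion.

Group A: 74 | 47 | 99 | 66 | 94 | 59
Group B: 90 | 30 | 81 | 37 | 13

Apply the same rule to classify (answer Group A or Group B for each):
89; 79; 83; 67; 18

Group A, Group A, Group A, Group A, Group B

One predicate separates the groups cleanly: digit sum ≥ 11.
89: digit sum 8+9 = 17 — meets the rule, so Group A. 79: digit sum 7+9 = 16 — meets the rule, so Group A. 83: digit sum 8+3 = 11 — meets the rule, so Group A. 67: digit sum 6+7 = 13 — meets the rule, so Group A. 18: digit sum 1+8 = 9 — does not pass, so Group B.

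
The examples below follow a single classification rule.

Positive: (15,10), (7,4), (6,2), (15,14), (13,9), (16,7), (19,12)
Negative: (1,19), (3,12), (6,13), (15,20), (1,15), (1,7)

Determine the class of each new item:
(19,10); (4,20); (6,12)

A rule that fits every label: first > second — true of each 'Positive' example, false of each 'Negative' one.
(19,10): 19 > 10 — has this property, so Positive.
(4,20): 4 < 20 — fails this test, so Negative.
(6,12): 6 < 12 — fails this test, so Negative.

Positive, Negative, Negative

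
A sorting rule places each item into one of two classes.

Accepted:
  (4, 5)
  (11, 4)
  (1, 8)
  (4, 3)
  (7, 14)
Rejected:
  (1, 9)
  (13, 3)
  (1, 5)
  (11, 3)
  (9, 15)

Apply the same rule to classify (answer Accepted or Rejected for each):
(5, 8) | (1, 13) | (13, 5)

Accepted, Rejected, Rejected

The pattern is that an item is 'Accepted' exactly when: sum is odd.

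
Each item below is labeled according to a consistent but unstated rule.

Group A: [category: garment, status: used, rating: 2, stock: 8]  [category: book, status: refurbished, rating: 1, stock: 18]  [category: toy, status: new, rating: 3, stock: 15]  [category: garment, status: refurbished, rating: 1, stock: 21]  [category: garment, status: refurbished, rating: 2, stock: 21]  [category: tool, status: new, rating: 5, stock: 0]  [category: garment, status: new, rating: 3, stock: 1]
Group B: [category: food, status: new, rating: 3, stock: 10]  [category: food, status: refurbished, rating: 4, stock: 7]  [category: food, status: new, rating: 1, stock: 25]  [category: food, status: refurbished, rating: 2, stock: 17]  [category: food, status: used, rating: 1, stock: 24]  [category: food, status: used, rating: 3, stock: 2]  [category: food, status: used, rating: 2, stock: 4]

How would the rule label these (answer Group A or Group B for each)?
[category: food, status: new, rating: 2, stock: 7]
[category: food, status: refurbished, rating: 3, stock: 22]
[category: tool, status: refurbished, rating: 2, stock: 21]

Group B, Group B, Group A

The pattern is that an item is 'Group A' exactly when: category is not food.
[category: food, status: new, rating: 2, stock: 7]: category is food — doesn't qualify, so Group B. [category: food, status: refurbished, rating: 3, stock: 22]: category is food — doesn't qualify, so Group B. [category: tool, status: refurbished, rating: 2, stock: 21]: category is tool — checks out, so Group A.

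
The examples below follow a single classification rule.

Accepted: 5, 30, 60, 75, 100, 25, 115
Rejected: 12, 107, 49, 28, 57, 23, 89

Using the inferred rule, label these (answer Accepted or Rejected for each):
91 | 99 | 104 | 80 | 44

Rejected, Rejected, Rejected, Accepted, Rejected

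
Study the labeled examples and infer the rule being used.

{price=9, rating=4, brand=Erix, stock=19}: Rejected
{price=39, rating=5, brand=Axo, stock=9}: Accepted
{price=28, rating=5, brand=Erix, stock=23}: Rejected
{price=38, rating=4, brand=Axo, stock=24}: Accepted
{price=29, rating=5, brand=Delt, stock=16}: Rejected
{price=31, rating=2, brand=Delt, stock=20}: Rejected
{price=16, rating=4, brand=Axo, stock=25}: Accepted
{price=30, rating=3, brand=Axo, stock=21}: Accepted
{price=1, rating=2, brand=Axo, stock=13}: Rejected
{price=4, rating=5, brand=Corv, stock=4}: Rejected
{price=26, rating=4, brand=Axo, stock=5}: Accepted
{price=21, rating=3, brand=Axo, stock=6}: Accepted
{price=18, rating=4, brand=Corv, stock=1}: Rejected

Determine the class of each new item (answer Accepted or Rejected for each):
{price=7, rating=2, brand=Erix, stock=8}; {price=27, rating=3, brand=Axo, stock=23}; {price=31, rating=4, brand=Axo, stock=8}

The classifier is using: brand is Axo AND price ≥ 4.
{price=7, rating=2, brand=Erix, stock=8}: Rejected (brand is Erix, price = 7). {price=27, rating=3, brand=Axo, stock=23}: Accepted (brand is Axo, price = 27). {price=31, rating=4, brand=Axo, stock=8}: Accepted (brand is Axo, price = 31).

Rejected, Accepted, Accepted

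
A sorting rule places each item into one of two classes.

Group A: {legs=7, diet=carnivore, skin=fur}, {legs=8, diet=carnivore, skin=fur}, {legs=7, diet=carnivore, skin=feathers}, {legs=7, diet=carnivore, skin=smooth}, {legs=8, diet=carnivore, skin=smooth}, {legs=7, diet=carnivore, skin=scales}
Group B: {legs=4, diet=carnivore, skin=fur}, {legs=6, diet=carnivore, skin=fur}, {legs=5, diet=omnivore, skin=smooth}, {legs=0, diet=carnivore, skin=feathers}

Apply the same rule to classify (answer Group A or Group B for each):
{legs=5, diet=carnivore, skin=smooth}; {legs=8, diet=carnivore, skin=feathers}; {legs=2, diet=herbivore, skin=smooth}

Group B, Group A, Group B

The distinguishing property — legs ≥ 7 — holds for all the 'Group A' cases and none of the 'Group B' cases.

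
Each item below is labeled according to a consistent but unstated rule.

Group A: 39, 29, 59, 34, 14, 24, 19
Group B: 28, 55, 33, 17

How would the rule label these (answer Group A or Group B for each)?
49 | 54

Group A, Group A

The common property of the 'Group A' items is: ≡ 4 (mod 5). No 'Group B' item has it.
49: 49 mod 5 = 4 — has this property, so Group A.
54: 54 mod 5 = 4 — has this property, so Group A.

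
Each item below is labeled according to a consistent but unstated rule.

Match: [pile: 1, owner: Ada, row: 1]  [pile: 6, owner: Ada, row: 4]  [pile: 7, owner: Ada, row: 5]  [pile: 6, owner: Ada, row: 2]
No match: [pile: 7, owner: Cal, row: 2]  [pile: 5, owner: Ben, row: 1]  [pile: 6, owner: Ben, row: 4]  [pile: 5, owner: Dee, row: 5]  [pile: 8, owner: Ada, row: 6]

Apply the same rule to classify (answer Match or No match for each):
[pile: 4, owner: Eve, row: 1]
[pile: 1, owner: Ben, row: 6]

No match, No match

The common property of the 'Match' items is: owner is Ada AND row ≤ 5. No 'No match' item has it.
[pile: 4, owner: Eve, row: 1] → owner is Eve, row = 1 → No match. [pile: 1, owner: Ben, row: 6] → owner is Ben, row = 6 → No match.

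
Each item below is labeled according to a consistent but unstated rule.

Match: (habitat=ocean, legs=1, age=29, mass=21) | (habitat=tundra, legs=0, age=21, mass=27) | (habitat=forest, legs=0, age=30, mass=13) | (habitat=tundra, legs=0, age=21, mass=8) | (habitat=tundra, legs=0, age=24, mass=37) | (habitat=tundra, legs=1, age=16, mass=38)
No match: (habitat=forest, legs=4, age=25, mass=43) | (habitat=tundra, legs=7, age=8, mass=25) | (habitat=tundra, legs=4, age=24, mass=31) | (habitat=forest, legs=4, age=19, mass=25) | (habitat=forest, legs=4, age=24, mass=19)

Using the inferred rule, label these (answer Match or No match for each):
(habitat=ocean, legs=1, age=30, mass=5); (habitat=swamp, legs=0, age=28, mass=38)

All 'Match' examples share one property — legs ≤ 1 — and every 'No match' example lacks it.
(habitat=ocean, legs=1, age=30, mass=5) → legs = 1 → Match.
(habitat=swamp, legs=0, age=28, mass=38) → legs = 0 → Match.

Match, Match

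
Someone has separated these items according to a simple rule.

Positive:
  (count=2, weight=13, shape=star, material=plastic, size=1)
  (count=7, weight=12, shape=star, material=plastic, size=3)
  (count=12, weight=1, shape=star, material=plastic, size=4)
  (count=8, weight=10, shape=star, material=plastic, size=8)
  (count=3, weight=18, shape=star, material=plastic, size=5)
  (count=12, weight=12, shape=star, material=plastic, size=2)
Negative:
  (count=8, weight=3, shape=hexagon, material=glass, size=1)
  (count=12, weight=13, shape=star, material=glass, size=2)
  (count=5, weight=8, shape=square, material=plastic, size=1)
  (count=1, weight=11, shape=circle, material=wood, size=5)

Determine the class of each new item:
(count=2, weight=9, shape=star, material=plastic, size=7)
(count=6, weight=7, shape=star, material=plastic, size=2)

Positive, Positive

The classifier is using: material is plastic AND shape is star.
(count=2, weight=9, shape=star, material=plastic, size=7): material is plastic, shape is star, meets the rule → Positive.
(count=6, weight=7, shape=star, material=plastic, size=2): material is plastic, shape is star, meets the rule → Positive.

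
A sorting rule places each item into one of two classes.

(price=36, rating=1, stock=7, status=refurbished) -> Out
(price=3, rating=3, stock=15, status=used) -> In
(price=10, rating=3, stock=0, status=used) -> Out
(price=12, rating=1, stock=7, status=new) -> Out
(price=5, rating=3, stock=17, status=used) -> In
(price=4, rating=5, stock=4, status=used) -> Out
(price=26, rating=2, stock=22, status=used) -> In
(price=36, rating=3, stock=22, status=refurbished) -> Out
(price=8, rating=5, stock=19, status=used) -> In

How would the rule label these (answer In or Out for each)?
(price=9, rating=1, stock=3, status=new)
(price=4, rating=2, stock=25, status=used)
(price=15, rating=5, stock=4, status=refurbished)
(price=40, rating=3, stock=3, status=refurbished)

All 'In' examples share one property — status is used AND stock ≥ 7 — and every 'Out' example lacks it.
Out: (price=9, rating=1, stock=3, status=new), since status is new, stock = 3.
In: (price=4, rating=2, stock=25, status=used), since status is used, stock = 25.
Out: (price=15, rating=5, stock=4, status=refurbished), since status is refurbished, stock = 4.
Out: (price=40, rating=3, stock=3, status=refurbished), since status is refurbished, stock = 3.

Out, In, Out, Out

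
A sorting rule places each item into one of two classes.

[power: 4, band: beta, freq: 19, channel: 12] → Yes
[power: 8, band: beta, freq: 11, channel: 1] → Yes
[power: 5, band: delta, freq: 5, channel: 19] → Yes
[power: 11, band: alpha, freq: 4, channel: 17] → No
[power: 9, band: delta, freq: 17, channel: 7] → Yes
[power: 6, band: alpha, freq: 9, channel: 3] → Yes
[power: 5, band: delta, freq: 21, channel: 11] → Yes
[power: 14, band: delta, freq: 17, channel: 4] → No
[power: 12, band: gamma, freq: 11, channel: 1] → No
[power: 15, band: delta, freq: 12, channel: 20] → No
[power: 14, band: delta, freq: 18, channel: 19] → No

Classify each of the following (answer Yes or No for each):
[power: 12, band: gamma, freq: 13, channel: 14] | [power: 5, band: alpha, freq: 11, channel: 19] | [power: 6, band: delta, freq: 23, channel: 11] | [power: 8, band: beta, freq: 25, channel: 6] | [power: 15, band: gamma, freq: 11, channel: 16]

No, Yes, Yes, Yes, No

'Yes' ⟺ power ≤ 9.
[power: 12, band: gamma, freq: 13, channel: 14] — power = 12, hence No.
[power: 5, band: alpha, freq: 11, channel: 19] — power = 5, hence Yes.
[power: 6, band: delta, freq: 23, channel: 11] — power = 6, hence Yes.
[power: 8, band: beta, freq: 25, channel: 6] — power = 8, hence Yes.
[power: 15, band: gamma, freq: 11, channel: 16] — power = 15, hence No.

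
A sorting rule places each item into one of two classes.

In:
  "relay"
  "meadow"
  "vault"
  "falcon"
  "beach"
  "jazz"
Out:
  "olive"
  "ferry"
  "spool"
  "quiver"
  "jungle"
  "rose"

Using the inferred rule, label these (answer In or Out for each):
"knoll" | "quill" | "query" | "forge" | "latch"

Out, Out, Out, Out, In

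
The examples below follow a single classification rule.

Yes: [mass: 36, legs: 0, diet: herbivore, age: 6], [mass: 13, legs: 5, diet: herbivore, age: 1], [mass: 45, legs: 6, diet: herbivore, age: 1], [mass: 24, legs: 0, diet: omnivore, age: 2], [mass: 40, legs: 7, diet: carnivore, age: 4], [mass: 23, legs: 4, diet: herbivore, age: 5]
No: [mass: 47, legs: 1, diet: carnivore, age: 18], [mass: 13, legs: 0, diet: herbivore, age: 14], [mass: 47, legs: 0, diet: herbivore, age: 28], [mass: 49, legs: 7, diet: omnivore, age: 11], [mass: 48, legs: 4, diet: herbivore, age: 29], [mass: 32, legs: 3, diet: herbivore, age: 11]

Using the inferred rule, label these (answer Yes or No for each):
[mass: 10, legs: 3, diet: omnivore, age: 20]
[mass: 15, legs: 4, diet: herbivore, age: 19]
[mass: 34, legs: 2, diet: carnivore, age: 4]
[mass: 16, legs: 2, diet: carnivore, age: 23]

Rule: age ≤ 6. This holds for each 'Yes' example and fails for each 'No' one.
[mass: 10, legs: 3, diet: omnivore, age: 20]: age = 20, does not fit → No.
[mass: 15, legs: 4, diet: herbivore, age: 19]: age = 19, does not fit → No.
[mass: 34, legs: 2, diet: carnivore, age: 4]: age = 4, fits → Yes.
[mass: 16, legs: 2, diet: carnivore, age: 23]: age = 23, does not fit → No.

No, No, Yes, No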